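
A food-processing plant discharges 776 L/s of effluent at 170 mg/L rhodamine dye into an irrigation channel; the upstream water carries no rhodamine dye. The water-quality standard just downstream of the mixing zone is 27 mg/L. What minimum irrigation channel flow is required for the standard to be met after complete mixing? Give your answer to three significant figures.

Set C_mix = 27: (Q·0 + 776.0·170.0) / (Q + 776.0) = 27
→ Q = 776.0·(170.0 − 27)/(27 − 0) = 4110 L/s.

4110 L/s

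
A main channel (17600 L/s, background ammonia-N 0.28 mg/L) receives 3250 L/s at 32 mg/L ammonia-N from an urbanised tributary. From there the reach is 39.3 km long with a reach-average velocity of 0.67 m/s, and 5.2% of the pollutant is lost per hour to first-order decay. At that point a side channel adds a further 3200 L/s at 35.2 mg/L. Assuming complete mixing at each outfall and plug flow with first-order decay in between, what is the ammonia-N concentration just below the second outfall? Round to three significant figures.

Flow-weighted average: C = (17600·0.2800 + 3250·32.00) / 20850 = 108900/20850 = 5.224 mg/L; combined flow 20850 L/s.
Travel time t = 39.3·1000 / 0.67 = 58660 s = 16.29 h.
5.2%/h lost → k = −ln(1 − 0.052) = 0.05340 h⁻¹.
Applying C = C₀e^(−kt): 5.224 × 0.4189 = 2.189 mg/L.
At the second outfall, C = (20850·2.189 + 3200·35.20) / (20850 + 3200) = 6.581 mg/L.

6.58 mg/L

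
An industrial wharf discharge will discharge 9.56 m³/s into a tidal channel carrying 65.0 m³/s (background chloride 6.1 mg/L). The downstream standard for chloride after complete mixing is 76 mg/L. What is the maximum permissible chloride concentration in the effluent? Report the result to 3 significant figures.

At the limit, (Qr·Cr + Qe·Cₑ)/(Qr + Qe) = 76:
Cₑ = (74.56·76 − 65.00·6.100) / 9.560 = 551.3 mg/L.

551 mg/L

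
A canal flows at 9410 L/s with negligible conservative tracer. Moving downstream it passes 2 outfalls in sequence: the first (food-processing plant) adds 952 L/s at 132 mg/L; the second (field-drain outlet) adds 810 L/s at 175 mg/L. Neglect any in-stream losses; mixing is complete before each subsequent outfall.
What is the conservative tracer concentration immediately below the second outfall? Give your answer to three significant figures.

Below outfall 1: Q → 10360 L/s, C = (9410·0 + 952.0·132.0)/10360 = 12.13 mg/L.
Below outfall 2: Q → 11170 L/s, C = (10360·12.13 + 810.0·175.0)/11170 = 23.94 mg/L.

23.9 mg/L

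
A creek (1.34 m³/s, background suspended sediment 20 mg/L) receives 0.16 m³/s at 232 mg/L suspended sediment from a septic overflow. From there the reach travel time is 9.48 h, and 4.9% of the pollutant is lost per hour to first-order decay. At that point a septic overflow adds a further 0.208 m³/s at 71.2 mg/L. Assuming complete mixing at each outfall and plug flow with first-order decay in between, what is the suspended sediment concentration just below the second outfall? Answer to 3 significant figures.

31.9 mg/L

Mass balance: C = (1.340·20.00 + 0.1600·232.0) / 1.500 = 63.92/1.500 = 42.61 mg/L; combined flow 1.500 m³/s.
4.9%/h lost → k = −ln(1 − 0.049) = 0.05024 h⁻¹.
Applying C = C₀e^(−kt): 42.61 × 0.6211 = 26.47 mg/L.
At the second outfall, C = (1.500·26.47 + 0.2080·71.20) / (1.500 + 0.2080) = 31.91 mg/L.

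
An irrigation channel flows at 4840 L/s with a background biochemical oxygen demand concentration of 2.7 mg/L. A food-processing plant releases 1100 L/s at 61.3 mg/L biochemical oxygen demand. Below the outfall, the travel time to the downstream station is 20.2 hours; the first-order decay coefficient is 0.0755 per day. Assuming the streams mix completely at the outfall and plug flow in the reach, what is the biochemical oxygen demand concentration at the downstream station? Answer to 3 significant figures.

12.7 mg/L

Mass balance: C = (4840·2.700 + 1100·61.30) / 5940 = 80500/5940 = 13.55 mg/L.
First-order decay: C = 13.55·exp(−k·t) = 13.55·0.9384 = 12.72 mg/L.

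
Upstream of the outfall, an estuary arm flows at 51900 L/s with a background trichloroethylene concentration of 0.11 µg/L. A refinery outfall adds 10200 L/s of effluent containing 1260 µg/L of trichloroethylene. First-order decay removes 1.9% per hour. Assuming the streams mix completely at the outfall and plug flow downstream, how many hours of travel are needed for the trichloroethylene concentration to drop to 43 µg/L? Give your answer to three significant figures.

Mass balance: C = (51900·0.1100 + 10200·1260) / 62100 = 12860000/62100 = 207.0 µg/L.
1.9%/h lost → k = −ln(1 − 0.019) = 0.01918 h⁻¹.
207.0·exp(−k·t) = 43 → t = ln(207.0/43)/k = 295000 s = 81.94 h.

81.9 h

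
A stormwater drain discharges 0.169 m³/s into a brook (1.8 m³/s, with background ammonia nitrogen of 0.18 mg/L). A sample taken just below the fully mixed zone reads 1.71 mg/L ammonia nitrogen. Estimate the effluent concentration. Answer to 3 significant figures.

Mass balance: 1.800·0.1800 + 0.1690·Cₑ = 1.969·1.710
→ Cₑ = (1.969·1.710 − 1.800·0.1800) / 0.1690 = 18.01 mg/L.

18.0 mg/L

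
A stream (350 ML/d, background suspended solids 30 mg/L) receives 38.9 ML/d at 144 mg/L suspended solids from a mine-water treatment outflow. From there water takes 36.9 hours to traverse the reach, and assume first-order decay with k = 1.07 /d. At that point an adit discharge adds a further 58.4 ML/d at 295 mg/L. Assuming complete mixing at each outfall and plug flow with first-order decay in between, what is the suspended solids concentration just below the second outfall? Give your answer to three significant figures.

Mass balance: C = (350.0·30.00 + 38.90·144.0) / 388.9 = 16100/388.9 = 41.40 mg/L; combined flow 388.9 ML/d.
Decay over the reach: 41.40·exp(−kt) = 41.40·0.1930 = 7.990 mg/L.
At the second outfall, C = (388.9·7.990 + 58.40·295.0) / (388.9 + 58.40) = 45.46 mg/L.

45.5 mg/L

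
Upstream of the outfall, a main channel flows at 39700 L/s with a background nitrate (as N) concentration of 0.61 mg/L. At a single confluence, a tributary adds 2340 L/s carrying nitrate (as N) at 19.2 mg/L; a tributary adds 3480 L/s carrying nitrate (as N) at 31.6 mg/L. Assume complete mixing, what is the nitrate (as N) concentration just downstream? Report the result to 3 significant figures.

3.93 mg/L

Mass balance: C = (39700·0.6100 + 2340·19.20 + 3480·31.60) / 45520 = 179100/45520 = 3.935 mg/L.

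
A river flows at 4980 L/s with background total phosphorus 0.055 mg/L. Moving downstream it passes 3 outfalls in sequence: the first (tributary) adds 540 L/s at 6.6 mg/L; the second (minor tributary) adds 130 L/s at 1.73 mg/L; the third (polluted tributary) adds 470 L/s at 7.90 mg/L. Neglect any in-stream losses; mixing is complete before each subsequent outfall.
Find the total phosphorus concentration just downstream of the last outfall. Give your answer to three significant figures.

After outfall 1: Q = 4980 + 540.0 = 5520 L/s; C = (4980·0.05500 + 540.0·6.600)/5520 = 0.6953 mg/L.
After outfall 2: Q = 5520 + 130.0 = 5650 L/s; C = (5520·0.6953 + 130.0·1.730)/5650 = 0.7191 mg/L.
After outfall 3: Q = 5650 + 470.0 = 6120 L/s; C = (5650·0.7191 + 470.0·7.900)/6120 = 1.271 mg/L.

1.27 mg/L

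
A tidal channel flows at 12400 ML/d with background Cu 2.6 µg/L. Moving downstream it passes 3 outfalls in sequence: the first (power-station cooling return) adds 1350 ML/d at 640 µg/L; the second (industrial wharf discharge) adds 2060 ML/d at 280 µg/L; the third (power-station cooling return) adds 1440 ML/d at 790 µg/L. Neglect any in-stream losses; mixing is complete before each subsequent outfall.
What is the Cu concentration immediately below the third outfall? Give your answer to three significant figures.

151 µg/L

After outfall 1: Q = 12400 + 1350 = 13750 ML/d; C = (12400·2.600 + 1350·640.0)/13750 = 65.18 µg/L.
After outfall 2: Q = 13750 + 2060 = 15810 ML/d; C = (13750·65.18 + 2060·280.0)/15810 = 93.17 µg/L.
After outfall 3: Q = 15810 + 1440 = 17250 ML/d; C = (15810·93.17 + 1440·790.0)/17250 = 151.3 µg/L.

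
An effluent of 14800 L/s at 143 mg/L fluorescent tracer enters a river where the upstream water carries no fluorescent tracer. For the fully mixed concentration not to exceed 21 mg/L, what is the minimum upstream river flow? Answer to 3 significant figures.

Set C_mix = 21: (Q·0 + 14800·143.0) / (Q + 14800) = 21
→ Q = 14800·(143.0 − 21)/(21 − 0) = 85980 L/s.

86000 L/s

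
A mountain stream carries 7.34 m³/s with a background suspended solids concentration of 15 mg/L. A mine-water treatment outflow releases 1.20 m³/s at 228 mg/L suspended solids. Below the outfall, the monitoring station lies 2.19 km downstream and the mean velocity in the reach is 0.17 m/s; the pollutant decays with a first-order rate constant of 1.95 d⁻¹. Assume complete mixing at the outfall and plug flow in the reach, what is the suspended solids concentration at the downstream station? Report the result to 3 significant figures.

33.6 mg/L

Mixed concentration C = ΣQC/ΣQ = (7.340·15.00 + 1.200·228.0) / 8.540 = 383.7/8.540 = 44.93 mg/L.
Travel time t = 2.19·1000 / 0.17 = 12880 s = 3.578 h.
Applying C = C₀e^(−kt): 44.93 × 0.7477 = 33.59 mg/L.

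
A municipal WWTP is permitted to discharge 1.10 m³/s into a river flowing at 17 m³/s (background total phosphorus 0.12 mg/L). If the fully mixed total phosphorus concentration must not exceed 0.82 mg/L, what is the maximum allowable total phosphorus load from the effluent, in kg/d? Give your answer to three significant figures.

Mass balance at the limit: 17.00·0.1200 + 1.100·Cₑ = 18.10·0.82 → Cₑ = 11.64 mg/L.
Load = 1.100 m³/s × 11.64 g/m³ × 86 400 s/d = 1106 kg/d.

1110 kg/d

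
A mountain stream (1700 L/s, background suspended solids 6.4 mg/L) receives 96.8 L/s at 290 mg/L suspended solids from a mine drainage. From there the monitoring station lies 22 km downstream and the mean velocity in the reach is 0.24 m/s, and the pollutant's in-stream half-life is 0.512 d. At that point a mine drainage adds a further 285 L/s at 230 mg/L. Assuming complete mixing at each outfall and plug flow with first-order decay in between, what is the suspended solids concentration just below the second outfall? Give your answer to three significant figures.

Flow-weighted average: C = (1700·6.400 + 96.80·290.0) / 1797 = 38950/1797 = 21.68 mg/L; combined flow 1797 L/s.
Travel time t = 22·1000 / 0.24 = 91670 s = 25.46 h.
Half-life 0.512 d → k = ln 2 / 0.512 = 1.354 d⁻¹.
First-order decay: C = 21.68·exp(−k·t) = 21.68·0.2378 = 5.155 mg/L.
Second outfall: C = (1797·5.155 + 285.0·230.0)/2082 = 35.94 mg/L.

35.9 mg/L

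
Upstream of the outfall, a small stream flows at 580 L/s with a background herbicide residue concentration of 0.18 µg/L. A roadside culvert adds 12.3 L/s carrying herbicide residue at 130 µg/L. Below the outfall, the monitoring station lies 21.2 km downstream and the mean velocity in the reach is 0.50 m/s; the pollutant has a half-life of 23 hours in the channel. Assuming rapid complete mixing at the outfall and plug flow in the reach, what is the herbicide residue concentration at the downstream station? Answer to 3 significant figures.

2.02 µg/L

Flow-weighted average: C = (580.0·0.1800 + 12.30·130.0) / 592.3 = 1703/592.3 = 2.876 µg/L.
Travel time t = 21.2·1000 / 0.50 = 42400 s = 11.78 h.
Half-life 23 h → k = ln 2 / 23 = 0.03014 h⁻¹ = 0.7233 d⁻¹.
Decay over the reach: 2.876·exp(−kt) = 2.876·0.7012 = 2.017 µg/L.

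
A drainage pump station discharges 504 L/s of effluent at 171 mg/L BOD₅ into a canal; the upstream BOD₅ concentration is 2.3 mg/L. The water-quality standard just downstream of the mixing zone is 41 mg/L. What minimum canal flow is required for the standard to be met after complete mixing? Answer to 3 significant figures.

Set C_mix = 41: (Q·2.300 + 504.0·171.0) / (Q + 504.0) = 41
→ Q = 504.0·(171.0 − 41)/(41 − 2.300) = 1693 L/s.

1690 L/s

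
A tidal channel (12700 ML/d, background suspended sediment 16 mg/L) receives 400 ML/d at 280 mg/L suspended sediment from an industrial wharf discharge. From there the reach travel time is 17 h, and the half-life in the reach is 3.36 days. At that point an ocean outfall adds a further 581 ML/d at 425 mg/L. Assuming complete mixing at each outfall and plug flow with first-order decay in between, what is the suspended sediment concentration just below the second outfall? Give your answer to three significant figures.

Mass balance: C = (12700·16.00 + 400.0·280.0) / 13100 = 315200/13100 = 24.06 mg/L; combined flow 13100 ML/d.
Half-life 3.36 d → k = ln 2 / 3.36 = 0.2063 d⁻¹.
After decay, C = 24.06 × e^(−kt) = 24.06 × 0.8640 = 20.79 mg/L.
Second outfall: C = (13100·20.79 + 581.0·425.0)/13680 = 37.96 mg/L.

38.0 mg/L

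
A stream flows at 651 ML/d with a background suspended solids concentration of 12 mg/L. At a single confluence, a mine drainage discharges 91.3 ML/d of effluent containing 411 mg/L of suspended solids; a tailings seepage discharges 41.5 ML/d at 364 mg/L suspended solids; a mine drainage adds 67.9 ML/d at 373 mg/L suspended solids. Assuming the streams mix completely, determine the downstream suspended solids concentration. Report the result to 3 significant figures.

Mass balance: C = (651.0·12.00 + 91.30·411.0 + 41.50·364.0 + 67.90·373.0) / 851.7 = 85770/851.7 = 100.7 mg/L.

101 mg/L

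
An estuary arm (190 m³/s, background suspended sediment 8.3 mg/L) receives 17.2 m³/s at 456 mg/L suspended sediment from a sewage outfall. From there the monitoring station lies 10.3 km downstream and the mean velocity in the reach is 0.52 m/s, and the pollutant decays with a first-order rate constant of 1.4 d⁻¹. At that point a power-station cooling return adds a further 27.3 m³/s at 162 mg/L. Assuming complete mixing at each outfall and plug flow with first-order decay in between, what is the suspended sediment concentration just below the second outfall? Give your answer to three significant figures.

Mixed concentration C = ΣQC/ΣQ = (190.0·8.300 + 17.20·456.0) / 207.2 = 9420/207.2 = 45.46 mg/L; combined flow 207.2 m³/s.
Travel time t = 10.3·1000 / 0.52 = 19810 s = 5.502 h.
Decay over the reach: 45.46·exp(−kt) = 45.46·0.7255 = 32.98 mg/L.
Second outfall: C = (207.2·32.98 + 27.30·162.0)/234.5 = 48.00 mg/L.

48.0 mg/L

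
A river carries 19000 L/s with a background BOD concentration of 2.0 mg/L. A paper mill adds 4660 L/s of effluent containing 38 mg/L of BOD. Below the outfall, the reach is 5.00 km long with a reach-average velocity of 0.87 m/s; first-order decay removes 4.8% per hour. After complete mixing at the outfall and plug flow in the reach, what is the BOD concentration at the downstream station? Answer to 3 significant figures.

8.40 mg/L

After mixing, C = (19000·2.000 + 4660·38.00) / 23660 = 215100/23660 = 9.090 mg/L.
Travel time t = 5.00·1000 / 0.87 = 5747 s = 1.596 h.
4.8%/h lost → k = −ln(1 − 0.048) = 0.04919 h⁻¹.
First-order decay: C = 9.090·exp(−k·t) = 9.090·0.9245 = 8.404 mg/L.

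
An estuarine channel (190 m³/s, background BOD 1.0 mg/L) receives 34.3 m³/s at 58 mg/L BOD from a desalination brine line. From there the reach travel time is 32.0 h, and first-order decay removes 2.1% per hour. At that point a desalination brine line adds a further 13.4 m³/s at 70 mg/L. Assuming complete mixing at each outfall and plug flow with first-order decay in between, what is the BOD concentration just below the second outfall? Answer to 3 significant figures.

8.60 mg/L

Conservation of mass: C = (190.0·1.000 + 34.30·58.00) / 224.3 = 2179/224.3 = 9.716 mg/L; combined flow 224.3 m³/s.
2.1%/h lost → k = −ln(1 − 0.021) = 0.02122 h⁻¹.
Applying C = C₀e^(−kt): 9.716 × 0.5070 = 4.927 mg/L.
Second outfall: C = (224.3·4.927 + 13.40·70.00)/237.7 = 8.595 mg/L.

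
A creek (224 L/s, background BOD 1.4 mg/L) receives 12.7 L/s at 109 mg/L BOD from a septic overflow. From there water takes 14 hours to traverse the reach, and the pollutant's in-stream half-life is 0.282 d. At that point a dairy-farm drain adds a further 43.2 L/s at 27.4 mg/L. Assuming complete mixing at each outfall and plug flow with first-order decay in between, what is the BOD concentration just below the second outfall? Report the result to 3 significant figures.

5.68 mg/L

After mixing, C = (224.0·1.400 + 12.70·109.0) / 236.7 = 1698/236.7 = 7.173 mg/L; combined flow 236.7 L/s.
Half-life 0.282 d → k = ln 2 / 0.282 = 2.458 d⁻¹.
First-order decay: C = 7.173·exp(−k·t) = 7.173·0.2384 = 1.710 mg/L.
Second outfall: C = (236.7·1.710 + 43.20·27.40)/279.9 = 5.675 mg/L.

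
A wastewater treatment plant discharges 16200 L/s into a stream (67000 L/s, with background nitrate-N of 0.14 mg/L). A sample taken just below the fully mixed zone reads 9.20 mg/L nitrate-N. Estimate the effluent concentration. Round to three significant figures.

46.7 mg/L

Mass balance: 67000·0.1400 + 16200·Cₑ = 83200·9.200
→ Cₑ = (83200·9.200 − 67000·0.1400) / 16200 = 46.67 mg/L.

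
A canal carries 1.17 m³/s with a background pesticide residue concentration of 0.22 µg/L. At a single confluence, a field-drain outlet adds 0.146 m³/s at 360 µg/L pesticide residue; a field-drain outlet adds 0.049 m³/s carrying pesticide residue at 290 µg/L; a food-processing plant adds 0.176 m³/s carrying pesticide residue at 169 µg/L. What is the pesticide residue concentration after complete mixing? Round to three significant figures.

Flow-weighted average: C = (1.170·0.2200 + 0.1460·360.0 + 0.04900·290.0 + 0.1760·169.0) / 1.541 = 96.77/1.541 = 62.80 µg/L.

62.8 µg/L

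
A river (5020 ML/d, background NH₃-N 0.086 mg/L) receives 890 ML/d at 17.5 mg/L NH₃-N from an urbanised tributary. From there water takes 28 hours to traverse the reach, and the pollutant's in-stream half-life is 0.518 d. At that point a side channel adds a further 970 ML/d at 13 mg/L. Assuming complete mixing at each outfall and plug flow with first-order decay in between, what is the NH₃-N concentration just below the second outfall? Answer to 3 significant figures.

2.32 mg/L

Mass balance: C = (5020·0.08600 + 890.0·17.50) / 5910 = 16010/5910 = 2.708 mg/L; combined flow 5910 ML/d.
Half-life 0.518 d → k = ln 2 / 0.518 = 1.338 d⁻¹.
First-order decay: C = 2.708·exp(−k·t) = 2.708·0.2099 = 0.5685 mg/L.
Second outfall: C = (5910·0.5685 + 970.0·13.00)/6880 = 2.321 mg/L.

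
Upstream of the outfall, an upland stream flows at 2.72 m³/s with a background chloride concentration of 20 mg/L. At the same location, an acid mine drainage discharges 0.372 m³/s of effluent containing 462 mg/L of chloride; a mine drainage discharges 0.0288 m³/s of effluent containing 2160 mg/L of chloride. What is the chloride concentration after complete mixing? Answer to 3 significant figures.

Mixed concentration C = ΣQC/ΣQ = (2.720·20.00 + 0.3720·462.0 + 0.02880·2160) / 3.121 = 288.5/3.121 = 92.44 mg/L.

92.4 mg/L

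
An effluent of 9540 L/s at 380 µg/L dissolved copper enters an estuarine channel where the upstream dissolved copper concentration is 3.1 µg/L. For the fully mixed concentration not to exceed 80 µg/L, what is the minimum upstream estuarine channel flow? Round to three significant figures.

37200 L/s

Set C_mix = 80: (Q·3.100 + 9540·380.0) / (Q + 9540) = 80
→ Q = 9540·(380.0 − 80)/(80 − 3.100) = 37220 L/s.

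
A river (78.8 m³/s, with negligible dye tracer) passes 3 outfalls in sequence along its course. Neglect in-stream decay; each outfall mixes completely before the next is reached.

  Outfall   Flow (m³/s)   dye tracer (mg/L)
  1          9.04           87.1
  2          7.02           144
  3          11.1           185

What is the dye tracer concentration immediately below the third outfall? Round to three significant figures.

36.4 mg/L

Outfall 1: combined Q = 87.84 m³/s; C = (78.80·0 + 9.040·87.10)/87.84 = 8.964 mg/L.
Outfall 2: combined Q = 94.86 m³/s; C = (87.84·8.964 + 7.020·144.0)/94.86 = 18.96 mg/L.
Outfall 3: combined Q = 106.0 m³/s; C = (94.86·18.96 + 11.10·185.0)/106.0 = 36.35 mg/L.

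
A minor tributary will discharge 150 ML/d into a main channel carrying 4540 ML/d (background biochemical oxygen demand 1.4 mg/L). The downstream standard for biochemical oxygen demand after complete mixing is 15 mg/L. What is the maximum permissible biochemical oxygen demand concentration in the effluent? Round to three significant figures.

At the limit, (Qr·Cr + Qe·Cₑ)/(Qr + Qe) = 15:
Cₑ = (4690·15 − 4540·1.400) / 150.0 = 426.6 mg/L.

427 mg/L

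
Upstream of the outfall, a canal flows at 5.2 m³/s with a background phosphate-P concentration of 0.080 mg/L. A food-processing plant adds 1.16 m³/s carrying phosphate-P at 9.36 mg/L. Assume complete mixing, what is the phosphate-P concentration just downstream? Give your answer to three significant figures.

Mixed concentration C = ΣQC/ΣQ = (5.200·0.08000 + 1.160·9.360) / 6.360 = 11.27/6.360 = 1.773 mg/L.

1.77 mg/L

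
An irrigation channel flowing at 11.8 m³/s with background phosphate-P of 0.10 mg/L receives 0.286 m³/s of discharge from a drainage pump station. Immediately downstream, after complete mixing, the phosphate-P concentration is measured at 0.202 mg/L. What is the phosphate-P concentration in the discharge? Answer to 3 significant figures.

4.41 mg/L

Mass balance: 11.80·0.1000 + 0.2860·Cₑ = 12.09·0.2020
→ Cₑ = (12.09·0.2020 − 11.80·0.1000) / 0.2860 = 4.410 mg/L.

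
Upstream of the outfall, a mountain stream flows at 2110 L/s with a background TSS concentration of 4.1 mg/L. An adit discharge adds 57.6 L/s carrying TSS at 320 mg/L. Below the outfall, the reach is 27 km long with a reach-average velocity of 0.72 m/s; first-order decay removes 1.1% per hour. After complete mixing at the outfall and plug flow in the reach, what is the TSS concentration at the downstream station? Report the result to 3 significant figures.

11.1 mg/L

Mass balance: C = (2110·4.100 + 57.60·320.0) / 2168 = 27080/2168 = 12.49 mg/L.
Travel time t = 27·1000 / 0.72 = 37500 s = 10.42 h.
1.1%/h lost → k = −ln(1 − 0.011) = 0.01106 h⁻¹.
First-order decay: C = 12.49·exp(−k·t) = 12.49·0.8912 = 11.13 mg/L.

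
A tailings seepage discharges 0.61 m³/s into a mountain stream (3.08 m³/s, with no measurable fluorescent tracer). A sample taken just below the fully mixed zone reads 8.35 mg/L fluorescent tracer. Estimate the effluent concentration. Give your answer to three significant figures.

Mass balance: 3.080·0 + 0.6100·Cₑ = 3.690·8.350
→ Cₑ = (3.690·8.350 − 3.080·0) / 0.6100 = 50.51 mg/L.

50.5 mg/L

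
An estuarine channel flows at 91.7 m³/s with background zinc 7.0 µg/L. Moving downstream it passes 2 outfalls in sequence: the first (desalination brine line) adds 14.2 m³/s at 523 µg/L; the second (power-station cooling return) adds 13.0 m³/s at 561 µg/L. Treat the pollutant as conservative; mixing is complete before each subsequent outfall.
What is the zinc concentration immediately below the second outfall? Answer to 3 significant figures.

Below outfall 1: Q → 105.9 m³/s, C = (91.70·7.000 + 14.20·523.0)/105.9 = 76.19 µg/L.
Below outfall 2: Q → 118.9 m³/s, C = (105.9·76.19 + 13.00·561.0)/118.9 = 129.2 µg/L.

129 µg/L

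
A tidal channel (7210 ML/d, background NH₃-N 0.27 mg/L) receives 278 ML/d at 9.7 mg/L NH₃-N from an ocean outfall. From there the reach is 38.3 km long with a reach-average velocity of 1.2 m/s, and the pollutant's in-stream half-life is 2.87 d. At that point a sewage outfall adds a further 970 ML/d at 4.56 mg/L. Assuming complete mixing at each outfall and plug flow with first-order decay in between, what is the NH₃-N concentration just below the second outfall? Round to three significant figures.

Mass balance: C = (7210·0.2700 + 278.0·9.700) / 7488 = 4643/7488 = 0.6201 mg/L; combined flow 7488 ML/d.
Travel time t = 38.3·1000 / 1.2 = 31920 s = 8.866 h.
Half-life 2.87 d → k = ln 2 / 2.87 = 0.2415 d⁻¹.
Decay over the reach: 0.6201·exp(−kt) = 0.6201·0.9146 = 0.5672 mg/L.
Second outfall: C = (7488·0.5672 + 970.0·4.560)/8458 = 1.025 mg/L.

1.03 mg/L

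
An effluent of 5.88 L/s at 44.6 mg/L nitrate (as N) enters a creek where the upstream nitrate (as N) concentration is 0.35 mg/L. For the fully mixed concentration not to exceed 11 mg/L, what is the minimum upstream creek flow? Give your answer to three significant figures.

Set C_mix = 11: (Q·0.3500 + 5.880·44.60) / (Q + 5.880) = 11
→ Q = 5.880·(44.60 − 11)/(11 − 0.3500) = 18.55 L/s.

18.6 L/s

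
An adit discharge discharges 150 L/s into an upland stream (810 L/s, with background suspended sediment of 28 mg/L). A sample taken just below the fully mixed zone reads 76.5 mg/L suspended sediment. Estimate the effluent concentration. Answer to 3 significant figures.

Mass balance: 810.0·28.00 + 150.0·Cₑ = 960.0·76.50
→ Cₑ = (960.0·76.50 − 810.0·28.00) / 150.0 = 338.4 mg/L.

338 mg/L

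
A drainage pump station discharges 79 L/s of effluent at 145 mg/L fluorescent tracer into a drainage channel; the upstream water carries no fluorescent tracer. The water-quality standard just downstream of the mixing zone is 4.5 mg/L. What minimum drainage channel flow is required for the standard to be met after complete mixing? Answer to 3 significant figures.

2470 L/s

Set C_mix = 4.5: (Q·0 + 79.00·145.0) / (Q + 79.00) = 4.5
→ Q = 79.00·(145.0 − 4.5)/(4.5 − 0) = 2467 L/s.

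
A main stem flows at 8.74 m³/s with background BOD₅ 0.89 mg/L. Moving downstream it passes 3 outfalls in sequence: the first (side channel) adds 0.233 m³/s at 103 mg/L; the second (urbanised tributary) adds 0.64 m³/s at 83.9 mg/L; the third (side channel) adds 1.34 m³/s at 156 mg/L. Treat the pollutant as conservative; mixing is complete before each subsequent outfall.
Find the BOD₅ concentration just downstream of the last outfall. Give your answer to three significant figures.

26.9 mg/L

Below outfall 1: Q → 8.973 m³/s, C = (8.740·0.8900 + 0.2330·103.0)/8.973 = 3.541 mg/L.
Below outfall 2: Q → 9.613 m³/s, C = (8.973·3.541 + 0.6400·83.90)/9.613 = 8.891 mg/L.
Below outfall 3: Q → 10.95 m³/s, C = (9.613·8.891 + 1.340·156.0)/10.95 = 26.89 mg/L.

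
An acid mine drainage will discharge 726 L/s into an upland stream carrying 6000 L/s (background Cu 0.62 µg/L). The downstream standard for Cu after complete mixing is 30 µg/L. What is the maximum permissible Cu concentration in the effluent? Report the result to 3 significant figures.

273 µg/L

At the limit, (Qr·Cr + Qe·Cₑ)/(Qr + Qe) = 30:
Cₑ = (6726·30 − 6000·0.6200) / 726.0 = 272.8 µg/L.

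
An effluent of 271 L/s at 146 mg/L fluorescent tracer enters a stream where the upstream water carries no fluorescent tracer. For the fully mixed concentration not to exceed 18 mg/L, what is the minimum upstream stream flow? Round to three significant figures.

1930 L/s

Set C_mix = 18: (Q·0 + 271.0·146.0) / (Q + 271.0) = 18
→ Q = 271.0·(146.0 − 18)/(18 − 0) = 1927 L/s.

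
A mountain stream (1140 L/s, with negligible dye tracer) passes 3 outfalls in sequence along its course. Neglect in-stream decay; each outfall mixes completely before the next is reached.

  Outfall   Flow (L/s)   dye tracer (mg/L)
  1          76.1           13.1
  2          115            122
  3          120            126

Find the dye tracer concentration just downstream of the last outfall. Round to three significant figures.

After outfall 1: Q = 1140 + 76.10 = 1216 L/s; C = (1140·0 + 76.10·13.10)/1216 = 0.8198 mg/L.
After outfall 2: Q = 1216 + 115.0 = 1331 L/s; C = (1216·0.8198 + 115.0·122.0)/1331 = 11.29 mg/L.
After outfall 3: Q = 1331 + 120.0 = 1451 L/s; C = (1331·11.29 + 120.0·126.0)/1451 = 20.78 mg/L.

20.8 mg/L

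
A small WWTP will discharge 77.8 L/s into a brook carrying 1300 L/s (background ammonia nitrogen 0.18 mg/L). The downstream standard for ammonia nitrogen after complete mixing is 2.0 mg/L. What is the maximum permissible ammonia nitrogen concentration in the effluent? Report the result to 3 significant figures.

At the limit, (Qr·Cr + Qe·Cₑ)/(Qr + Qe) = 2.0:
Cₑ = (1378·2.0 − 1300·0.1800) / 77.80 = 32.41 mg/L.

32.4 mg/L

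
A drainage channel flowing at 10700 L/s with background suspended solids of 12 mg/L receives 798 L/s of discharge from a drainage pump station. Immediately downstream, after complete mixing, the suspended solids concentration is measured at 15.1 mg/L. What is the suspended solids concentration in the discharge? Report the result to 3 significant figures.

56.7 mg/L

Mass balance: 10700·12.00 + 798.0·Cₑ = 11500·15.10
→ Cₑ = (11500·15.10 − 10700·12.00) / 798.0 = 56.67 mg/L.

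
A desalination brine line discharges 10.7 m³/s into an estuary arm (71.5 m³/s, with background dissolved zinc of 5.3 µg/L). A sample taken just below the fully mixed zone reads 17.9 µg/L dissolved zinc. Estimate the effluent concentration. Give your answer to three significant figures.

102 µg/L

Mass balance: 71.50·5.300 + 10.70·Cₑ = 82.20·17.90
→ Cₑ = (82.20·17.90 − 71.50·5.300) / 10.70 = 102.1 µg/L.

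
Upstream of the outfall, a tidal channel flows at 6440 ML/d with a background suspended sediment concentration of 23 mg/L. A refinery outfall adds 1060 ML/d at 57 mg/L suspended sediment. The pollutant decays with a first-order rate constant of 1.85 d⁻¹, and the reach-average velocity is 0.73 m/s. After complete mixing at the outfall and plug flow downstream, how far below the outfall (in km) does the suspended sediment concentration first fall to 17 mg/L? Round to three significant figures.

Mixed concentration C = ΣQC/ΣQ = (6440·23.00 + 1060·57.00) / 7500 = 208500/7500 = 27.81 mg/L.
Set 27.81·exp(−k·t) = 17 → t = ln(27.81/17)/k = 22980 s = 6.383 h.
Distance = v·t = 0.73·22980 = 16770 m = 16.77 km.

16.8 km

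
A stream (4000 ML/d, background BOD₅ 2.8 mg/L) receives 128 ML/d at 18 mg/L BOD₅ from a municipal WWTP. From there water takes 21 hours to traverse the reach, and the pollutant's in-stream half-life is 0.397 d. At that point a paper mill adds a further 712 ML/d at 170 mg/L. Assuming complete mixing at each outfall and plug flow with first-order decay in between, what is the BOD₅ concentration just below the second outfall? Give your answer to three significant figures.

25.6 mg/L

After mixing, C = (4000·2.800 + 128.0·18.00) / 4128 = 13500/4128 = 3.271 mg/L; combined flow 4128 ML/d.
Half-life 0.397 d → k = ln 2 / 0.397 = 1.746 d⁻¹.
Applying C = C₀e^(−kt): 3.271 × 0.2170 = 0.7100 mg/L.
Second outfall: C = (4128·0.7100 + 712.0·170.0)/4840 = 25.61 mg/L.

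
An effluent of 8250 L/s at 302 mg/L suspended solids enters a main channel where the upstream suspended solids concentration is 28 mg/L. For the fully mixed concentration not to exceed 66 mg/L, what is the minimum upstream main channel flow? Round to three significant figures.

Set C_mix = 66: (Q·28.00 + 8250·302.0) / (Q + 8250) = 66
→ Q = 8250·(302.0 − 66)/(66 − 28.00) = 51240 L/s.

51200 L/s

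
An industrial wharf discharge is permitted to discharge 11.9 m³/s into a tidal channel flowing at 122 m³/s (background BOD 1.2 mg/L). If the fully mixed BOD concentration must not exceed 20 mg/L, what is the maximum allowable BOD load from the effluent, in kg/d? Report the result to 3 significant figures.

Mass balance at the limit: 122.0·1.200 + 11.90·Cₑ = 133.9·20 → Cₑ = 212.7 mg/L.
Load = 11.90 m³/s × 212.7 g/m³ × 86 400 s/d = 218700 kg/d.

219000 kg/d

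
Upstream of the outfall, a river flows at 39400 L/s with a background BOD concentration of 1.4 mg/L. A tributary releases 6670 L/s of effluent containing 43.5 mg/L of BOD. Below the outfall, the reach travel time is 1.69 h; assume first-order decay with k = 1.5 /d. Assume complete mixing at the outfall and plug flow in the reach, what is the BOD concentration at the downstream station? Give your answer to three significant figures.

Mass balance: C = (39400·1.400 + 6670·43.50) / 46070 = 345300/46070 = 7.495 mg/L.
Applying C = C₀e^(−kt): 7.495 × 0.8998 = 6.744 mg/L.

6.74 mg/L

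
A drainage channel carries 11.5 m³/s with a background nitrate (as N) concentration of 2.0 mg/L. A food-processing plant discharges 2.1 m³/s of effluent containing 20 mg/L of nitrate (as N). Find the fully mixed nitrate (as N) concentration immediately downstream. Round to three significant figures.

After mixing, C = (11.50·2.000 + 2.100·20.00) / 13.60 = 65.00/13.60 = 4.779 mg/L.

4.78 mg/L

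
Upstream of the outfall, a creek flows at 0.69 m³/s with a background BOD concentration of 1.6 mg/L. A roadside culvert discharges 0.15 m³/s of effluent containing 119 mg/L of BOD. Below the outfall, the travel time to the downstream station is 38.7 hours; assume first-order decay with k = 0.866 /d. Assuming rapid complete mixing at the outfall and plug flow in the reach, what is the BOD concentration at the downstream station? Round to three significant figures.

5.58 mg/L

Flow-weighted average: C = (0.6900·1.600 + 0.1500·119.0) / 0.8400 = 18.95/0.8400 = 22.56 mg/L.
Applying C = C₀e^(−kt): 22.56 × 0.2475 = 5.584 mg/L.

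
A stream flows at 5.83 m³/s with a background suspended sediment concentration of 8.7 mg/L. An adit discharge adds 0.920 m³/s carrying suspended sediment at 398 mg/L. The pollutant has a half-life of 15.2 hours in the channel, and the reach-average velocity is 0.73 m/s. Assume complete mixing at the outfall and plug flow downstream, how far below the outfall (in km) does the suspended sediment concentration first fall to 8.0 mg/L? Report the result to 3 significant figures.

Mass balance: C = (5.830·8.700 + 0.9200·398.0) / 6.750 = 416.9/6.750 = 61.76 mg/L.
Half-life 15.2 h → k = ln 2 / 15.2 = 0.04560 h⁻¹ = 1.094 d⁻¹.
Set 61.76·exp(−k·t) = 8.0 → t = ln(61.76/8.0)/k = 161300 s = 44.82 h.
Distance = v·t = 0.73·161300 = 117800 m = 117.8 km.

118 km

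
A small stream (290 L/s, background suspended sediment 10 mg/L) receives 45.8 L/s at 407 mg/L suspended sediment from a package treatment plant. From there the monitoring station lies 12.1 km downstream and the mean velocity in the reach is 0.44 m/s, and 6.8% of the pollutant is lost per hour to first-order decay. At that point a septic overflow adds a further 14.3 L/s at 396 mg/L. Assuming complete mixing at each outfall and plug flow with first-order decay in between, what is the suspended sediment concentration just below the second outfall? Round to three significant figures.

52.1 mg/L

After mixing, C = (290.0·10.00 + 45.80·407.0) / 335.8 = 21540/335.8 = 64.15 mg/L; combined flow 335.8 L/s.
Travel time t = 12.1·1000 / 0.44 = 27500 s = 7.639 h.
6.8%/h lost → k = −ln(1 − 0.068) = 0.07042 h⁻¹.
Decay over the reach: 64.15·exp(−kt) = 64.15·0.5839 = 37.46 mg/L.
At the second outfall, C = (335.8·37.46 + 14.30·396.0) / (335.8 + 14.30) = 52.10 mg/L.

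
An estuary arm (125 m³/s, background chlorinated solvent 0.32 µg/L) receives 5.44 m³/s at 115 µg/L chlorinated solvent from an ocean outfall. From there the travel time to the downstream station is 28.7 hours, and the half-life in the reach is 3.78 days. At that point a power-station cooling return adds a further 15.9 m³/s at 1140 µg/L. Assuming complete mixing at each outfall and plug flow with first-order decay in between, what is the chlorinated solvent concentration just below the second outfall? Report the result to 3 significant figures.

128 µg/L

After mixing, C = (125.0·0.3200 + 5.440·115.0) / 130.4 = 665.6/130.4 = 5.103 µg/L; combined flow 130.4 m³/s.
Half-life 3.78 d → k = ln 2 / 3.78 = 0.1834 d⁻¹.
Applying C = C₀e^(−kt): 5.103 × 0.8031 = 4.098 µg/L.
Second outfall: C = (130.4·4.098 + 15.90·1140)/146.3 = 127.5 µg/L.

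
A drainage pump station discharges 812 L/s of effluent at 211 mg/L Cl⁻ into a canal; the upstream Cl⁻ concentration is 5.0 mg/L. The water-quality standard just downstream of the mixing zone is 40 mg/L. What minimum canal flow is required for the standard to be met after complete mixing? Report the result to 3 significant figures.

Set C_mix = 40: (Q·5.000 + 812.0·211.0) / (Q + 812.0) = 40
→ Q = 812.0·(211.0 − 40)/(40 − 5.000) = 3967 L/s.

3970 L/s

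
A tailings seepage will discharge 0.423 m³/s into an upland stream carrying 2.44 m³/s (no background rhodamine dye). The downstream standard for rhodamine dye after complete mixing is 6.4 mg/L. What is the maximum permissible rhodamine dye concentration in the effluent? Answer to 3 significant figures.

At the limit, (Qr·Cr + Qe·Cₑ)/(Qr + Qe) = 6.4:
Cₑ = (2.863·6.4 − 2.440·0) / 0.4230 = 43.32 mg/L.

43.3 mg/L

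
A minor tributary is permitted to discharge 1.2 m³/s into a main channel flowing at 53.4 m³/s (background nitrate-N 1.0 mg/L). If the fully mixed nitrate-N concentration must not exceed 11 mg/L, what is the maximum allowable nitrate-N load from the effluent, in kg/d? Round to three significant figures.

47300 kg/d

Mass balance at the limit: 53.40·1.000 + 1.200·Cₑ = 54.60·11 → Cₑ = 456.0 mg/L.
Load = 1.200 m³/s × 456.0 g/m³ × 86 400 s/d = 47280 kg/d.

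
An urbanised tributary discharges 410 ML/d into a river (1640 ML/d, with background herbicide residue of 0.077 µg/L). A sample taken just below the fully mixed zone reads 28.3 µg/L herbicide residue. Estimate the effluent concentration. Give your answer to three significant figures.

Mass balance: 1640·0.07700 + 410.0·Cₑ = 2050·28.30
→ Cₑ = (2050·28.30 − 1640·0.07700) / 410.0 = 141.2 µg/L.

141 µg/L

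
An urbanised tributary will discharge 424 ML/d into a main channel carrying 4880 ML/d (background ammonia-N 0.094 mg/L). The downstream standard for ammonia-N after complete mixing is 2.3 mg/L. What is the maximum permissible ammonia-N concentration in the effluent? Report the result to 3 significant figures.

27.7 mg/L

At the limit, (Qr·Cr + Qe·Cₑ)/(Qr + Qe) = 2.3:
Cₑ = (5304·2.3 − 4880·0.09400) / 424.0 = 27.69 mg/L.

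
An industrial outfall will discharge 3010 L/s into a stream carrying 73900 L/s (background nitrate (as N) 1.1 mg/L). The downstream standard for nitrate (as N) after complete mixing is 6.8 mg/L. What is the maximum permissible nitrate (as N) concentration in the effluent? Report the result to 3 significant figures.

At the limit, (Qr·Cr + Qe·Cₑ)/(Qr + Qe) = 6.8:
Cₑ = (76910·6.8 − 73900·1.100) / 3010 = 146.7 mg/L.

147 mg/L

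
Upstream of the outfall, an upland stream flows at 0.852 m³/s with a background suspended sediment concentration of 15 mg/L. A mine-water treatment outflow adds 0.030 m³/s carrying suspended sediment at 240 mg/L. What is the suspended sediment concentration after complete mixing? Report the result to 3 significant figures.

Flow-weighted average: C = (0.8520·15.00 + 0.03000·240.0) / 0.8820 = 19.98/0.8820 = 22.65 mg/L.

22.7 mg/L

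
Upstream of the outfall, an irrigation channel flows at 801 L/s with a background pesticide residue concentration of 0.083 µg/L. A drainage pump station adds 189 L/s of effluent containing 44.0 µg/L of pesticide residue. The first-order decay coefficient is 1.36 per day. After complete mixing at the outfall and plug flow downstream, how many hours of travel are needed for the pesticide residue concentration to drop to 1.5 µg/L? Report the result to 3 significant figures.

30.5 h

Flow-weighted average: C = (801.0·0.08300 + 189.0·44.00) / 990.0 = 8382/990.0 = 8.467 µg/L.
8.467·exp(−k·t) = 1.5 → t = ln(8.467/1.5)/k = 110000 s = 30.54 h.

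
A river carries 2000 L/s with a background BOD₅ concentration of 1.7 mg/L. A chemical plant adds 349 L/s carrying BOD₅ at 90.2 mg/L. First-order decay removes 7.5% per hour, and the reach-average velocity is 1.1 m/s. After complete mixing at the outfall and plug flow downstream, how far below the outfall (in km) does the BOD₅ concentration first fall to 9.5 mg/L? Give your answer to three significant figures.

Flow-weighted average: C = (2000·1.700 + 349.0·90.20) / 2349 = 34880/2349 = 14.85 mg/L.
7.5%/h lost → k = −ln(1 − 0.075) = 0.07796 h⁻¹.
Set 14.85·exp(−k·t) = 9.5 → t = ln(14.85/9.5)/k = 20620 s = 5.729 h.
Distance = v·t = 1.1·20620 = 22690 m = 22.69 km.

22.7 km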